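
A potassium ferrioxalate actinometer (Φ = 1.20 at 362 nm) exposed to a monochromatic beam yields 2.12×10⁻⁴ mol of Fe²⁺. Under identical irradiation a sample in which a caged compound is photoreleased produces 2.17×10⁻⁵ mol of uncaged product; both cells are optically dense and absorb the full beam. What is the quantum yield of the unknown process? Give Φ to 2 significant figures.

Photons absorbed by the actinometer: 2.12×10⁻⁴ / 1.20 = 1.767×10⁻⁴ mol.
Φ(unknown) = 2.17×10⁻⁵ / 1.767×10⁻⁴ = 0.12.

Φ = 0.12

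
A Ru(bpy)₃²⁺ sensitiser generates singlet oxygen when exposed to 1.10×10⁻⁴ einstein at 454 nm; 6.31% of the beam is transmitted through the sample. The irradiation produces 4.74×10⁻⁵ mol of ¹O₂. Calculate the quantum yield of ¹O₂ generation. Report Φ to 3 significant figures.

Fraction absorbed: 1 − 6.31/100 = 0.9369.
Photons absorbed: 0.9369 × 1.10×10⁻⁴ = 1.031×10⁻⁴ mol.
Φ = 4.74×10⁻⁵ mol / 1.031×10⁻⁴ mol photons = 0.460.

Φ = 0.460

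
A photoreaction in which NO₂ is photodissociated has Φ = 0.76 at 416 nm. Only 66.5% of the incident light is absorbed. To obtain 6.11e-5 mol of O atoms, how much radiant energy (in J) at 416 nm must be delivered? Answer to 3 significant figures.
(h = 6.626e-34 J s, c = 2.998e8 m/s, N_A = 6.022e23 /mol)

Photons that must be absorbed: 6.11e-5 / 0.76 = 8.039e-5 mol.
Incident photons needed: 8.039e-5 / 0.665 = 1.209e-4 mol.
Photon energy: hc/λ = 4.775e-19 J; per mole, 2.876e5 J mol⁻¹.
Energy required: 1.209e-4 × 2.876e5 = 34.8 J.

34.8 J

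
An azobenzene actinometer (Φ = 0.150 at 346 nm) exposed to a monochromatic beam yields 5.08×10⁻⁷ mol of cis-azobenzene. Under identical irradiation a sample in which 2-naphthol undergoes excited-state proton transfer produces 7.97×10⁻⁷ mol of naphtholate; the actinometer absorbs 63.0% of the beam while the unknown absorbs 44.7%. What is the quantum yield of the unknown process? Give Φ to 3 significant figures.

Photons absorbed by the actinometer: 5.08×10⁻⁷ / 0.150 = 3.387×10⁻⁶ mol.
Incident flux: 3.387×10⁻⁶ / 0.630 = 5.376×10⁻⁶ einstein.
Absorbed by unknown: 0.447 × 5.376×10⁻⁶ = 2.403×10⁻⁶ mol.
Φ(unknown) = 7.97×10⁻⁷ / 2.403×10⁻⁶ = 0.332.

Φ = 0.332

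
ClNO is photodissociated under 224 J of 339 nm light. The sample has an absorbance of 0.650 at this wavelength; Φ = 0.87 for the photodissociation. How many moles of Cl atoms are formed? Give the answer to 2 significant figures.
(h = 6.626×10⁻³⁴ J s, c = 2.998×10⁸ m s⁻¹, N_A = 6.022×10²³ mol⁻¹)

Photon energy at 339 nm: hc/λ = (6.626×10⁻³⁴)(2.998×10⁸)/(339×10⁻⁹) = 5.860×10⁻¹⁹ J.
Photons incident: 224 / 5.860×10⁻¹⁹ = 3.823×10²⁰, i.e. 3.823×10²⁰/6.022×10²³ = 6.348×10⁻⁴ mol.
Fraction absorbed: 1 − 10^(−0.650) = 0.7761.
Photons absorbed: 0.7761 × 6.348×10⁻⁴ = 4.927×10⁻⁴ mol.
Product: Φ × n_abs = 0.87 × 4.927×10⁻⁴ = 4.286×10⁻⁴ mol.

4.3×10⁻⁴ mol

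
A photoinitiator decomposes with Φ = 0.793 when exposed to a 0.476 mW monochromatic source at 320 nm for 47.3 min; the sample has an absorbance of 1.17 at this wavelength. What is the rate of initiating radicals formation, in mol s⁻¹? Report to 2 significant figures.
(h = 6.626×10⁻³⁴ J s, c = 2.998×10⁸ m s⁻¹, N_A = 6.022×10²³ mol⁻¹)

9.4×10⁻¹⁰ mol s⁻¹

Photon energy at 320 nm: hc/λ = (6.626×10⁻³⁴)(2.998×10⁸)/(320×10⁻⁹) = 6.208×10⁻¹⁹ J.
Energy delivered: (0.476 mW)(2838 s) = 1.351 J.
Photons incident: 1.351 / 6.208×10⁻¹⁹ = 2.176×10¹⁸, i.e. 2.176×10¹⁸/6.022×10²³ = 3.613×10⁻⁶ mol.
Fraction absorbed: 1 − 10^(−1.17) = 0.9324.
Photons absorbed: 0.9324 × 3.613×10⁻⁶ = 3.369×10⁻⁶ mol.
Product formed: 0.793 × 3.369×10⁻⁶ = 2.672×10⁻⁶ mol.
Rate: 2.672×10⁻⁶ / 2838 s = 9.4×10⁻¹⁰ mol s⁻¹.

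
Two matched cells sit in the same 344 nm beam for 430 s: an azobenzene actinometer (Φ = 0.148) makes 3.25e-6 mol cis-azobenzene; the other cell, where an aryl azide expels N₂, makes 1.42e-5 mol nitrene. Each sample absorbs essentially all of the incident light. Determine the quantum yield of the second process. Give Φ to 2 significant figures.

Photons absorbed by the actinometer: 3.25e-6 / 0.148 = 2.196e-5 mol.
Φ(unknown) = 1.42e-5 / 2.196e-5 = 0.65.

Φ = 0.65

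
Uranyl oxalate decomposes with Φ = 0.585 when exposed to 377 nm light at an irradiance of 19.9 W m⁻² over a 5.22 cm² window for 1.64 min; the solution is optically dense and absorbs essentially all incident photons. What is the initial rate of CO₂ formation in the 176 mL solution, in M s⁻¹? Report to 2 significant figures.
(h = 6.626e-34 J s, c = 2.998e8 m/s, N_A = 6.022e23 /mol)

1.1e-7 M s⁻¹

Photon energy at 377 nm: hc/λ = (6.626e-34)(2.998e8)/(377e-9) = 5.269e-19 J.
Energy delivered: (19.9 W m⁻²)(5.22e-4 m²)(98.4 s) = 1.022 J.
Photons incident: 1.022 / 5.269e-19 = 1.940e18, i.e. 1.940e18/6.022e23 = 3.222e-6 mol.
Product formed: 0.585 × 3.222e-6 = 1.885e-6 mol.
Rate: 1.885e-6 mol / (98.4 s × 0.176 L) = 1.1e-7 M s⁻¹.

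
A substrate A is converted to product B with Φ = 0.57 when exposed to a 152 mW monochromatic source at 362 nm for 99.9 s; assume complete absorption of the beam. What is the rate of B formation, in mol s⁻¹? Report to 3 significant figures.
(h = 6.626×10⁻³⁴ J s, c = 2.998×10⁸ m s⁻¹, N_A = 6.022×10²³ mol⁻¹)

Photon energy at 362 nm: hc/λ = (6.626×10⁻³⁴)(2.998×10⁸)/(362×10⁻⁹) = 5.487×10⁻¹⁹ J.
Energy delivered: (152 mW)(99.9 s) = 15.18 J.
Photons incident: 15.18 / 5.487×10⁻¹⁹ = 2.767×10¹⁹, i.e. 2.767×10¹⁹/6.022×10²³ = 4.595×10⁻⁵ mol.
Product formed: 0.57 × 4.595×10⁻⁵ = 2.619×10⁻⁵ mol.
Rate: 2.619×10⁻⁵ / 99.9 s = 2.62×10⁻⁷ mol s⁻¹.

2.62×10⁻⁷ mol s⁻¹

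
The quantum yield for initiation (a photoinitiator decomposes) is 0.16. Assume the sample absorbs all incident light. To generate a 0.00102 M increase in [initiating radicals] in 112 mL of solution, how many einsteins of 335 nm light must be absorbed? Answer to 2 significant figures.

Product: (0.00102 M)(0.112 L) = 1.142×10⁻⁴ mol.
Photons that must be absorbed: 1.142×10⁻⁴ / 0.16 = 7.138×10⁻⁴ mol.

7.1×10⁻⁴ einstein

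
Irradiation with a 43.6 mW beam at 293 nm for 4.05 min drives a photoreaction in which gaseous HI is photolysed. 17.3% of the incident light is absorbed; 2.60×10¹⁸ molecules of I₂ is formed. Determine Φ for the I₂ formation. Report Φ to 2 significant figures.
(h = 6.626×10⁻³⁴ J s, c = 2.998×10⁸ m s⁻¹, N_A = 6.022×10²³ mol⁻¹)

Product: 2.60×10¹⁸ / 6.022×10²³ = 4.318×10⁻⁶ mol.
Photon energy at 293 nm: hc/λ = (6.626×10⁻³⁴)(2.998×10⁸)/(293×10⁻⁹) = 6.780×10⁻¹⁹ J.
Energy delivered: (43.6 mW)(243 s) = 10.59 J.
Photons incident: 10.59 / 6.780×10⁻¹⁹ = 1.562×10¹⁹, i.e. 1.562×10¹⁹/6.022×10²³ = 2.594×10⁻⁵ mol.
Photons absorbed: 0.173 × 2.594×10⁻⁵ = 4.488×10⁻⁶ mol.
Φ = 4.318×10⁻⁶ mol / 4.488×10⁻⁶ mol photons = 0.96.

Φ = 0.96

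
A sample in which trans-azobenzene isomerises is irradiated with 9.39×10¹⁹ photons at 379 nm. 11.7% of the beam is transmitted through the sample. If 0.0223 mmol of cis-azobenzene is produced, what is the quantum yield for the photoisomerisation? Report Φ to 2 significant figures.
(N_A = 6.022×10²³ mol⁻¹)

Φ = 0.16

Product: 0.0223 mmol = 2.23×10⁻⁵ mol.
Moles of photons: 9.39×10¹⁹ / 6.022×10²³ = 1.559×10⁻⁴ mol.
Fraction absorbed: 1 − 11.7/100 = 0.8830.
Photons absorbed: 0.8830 × 1.559×10⁻⁴ = 1.377×10⁻⁴ mol.
Φ = 2.23×10⁻⁵ mol / 1.377×10⁻⁴ mol photons = 0.16.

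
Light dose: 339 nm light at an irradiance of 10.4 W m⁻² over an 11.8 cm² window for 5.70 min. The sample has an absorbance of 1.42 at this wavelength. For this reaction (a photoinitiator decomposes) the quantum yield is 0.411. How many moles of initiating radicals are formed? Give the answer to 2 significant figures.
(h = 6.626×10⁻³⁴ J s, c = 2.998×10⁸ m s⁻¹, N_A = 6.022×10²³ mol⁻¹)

Photon energy at 339 nm: hc/λ = (6.626×10⁻³⁴)(2.998×10⁸)/(339×10⁻⁹) = 5.860×10⁻¹⁹ J.
Energy delivered: (10.4 W m⁻²)(11.8×10⁻⁴ m²)(342 s) = 4.197 J.
Photons incident: 4.197 / 5.860×10⁻¹⁹ = 7.162×10¹⁸, i.e. 7.162×10¹⁸/6.022×10²³ = 1.189×10⁻⁵ mol.
Fraction absorbed: 1 − 10^(−1.42) = 0.9620.
Photons absorbed: 0.9620 × 1.189×10⁻⁵ = 1.144×10⁻⁵ mol.
Product: Φ × n_abs = 0.411 × 1.144×10⁻⁵ = 4.702×10⁻⁶ mol.

4.7×10⁻⁶ mol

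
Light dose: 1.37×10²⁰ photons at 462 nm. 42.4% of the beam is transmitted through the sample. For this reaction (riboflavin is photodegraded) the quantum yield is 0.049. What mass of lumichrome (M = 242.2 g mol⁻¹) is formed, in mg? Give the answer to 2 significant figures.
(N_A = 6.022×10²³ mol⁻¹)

Moles of photons: 1.37×10²⁰ / 6.022×10²³ = 2.275×10⁻⁴ mol.
Fraction absorbed: 1 − 42.4/100 = 0.5760.
Photons absorbed: 0.5760 × 2.275×10⁻⁴ = 1.310×10⁻⁴ mol.
Product: Φ × n_abs = 0.049 × 1.310×10⁻⁴ = 6.419×10⁻⁶ mol.
Mass: 6.419×10⁻⁶ × 242.2 = 0.001555 g = 1.6 mg.

1.6 mg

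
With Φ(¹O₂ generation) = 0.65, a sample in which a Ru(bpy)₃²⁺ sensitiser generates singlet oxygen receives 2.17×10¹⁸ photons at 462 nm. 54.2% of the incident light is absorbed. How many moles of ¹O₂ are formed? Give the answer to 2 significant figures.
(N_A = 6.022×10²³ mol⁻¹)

Moles of photons: 2.17×10¹⁸ / 6.022×10²³ = 3.603×10⁻⁶ mol.
Photons absorbed: 0.542 × 3.603×10⁻⁶ = 1.953×10⁻⁶ mol.
Product: Φ × n_abs = 0.65 × 1.953×10⁻⁶ = 1.269×10⁻⁶ mol.

1.3×10⁻⁶ mol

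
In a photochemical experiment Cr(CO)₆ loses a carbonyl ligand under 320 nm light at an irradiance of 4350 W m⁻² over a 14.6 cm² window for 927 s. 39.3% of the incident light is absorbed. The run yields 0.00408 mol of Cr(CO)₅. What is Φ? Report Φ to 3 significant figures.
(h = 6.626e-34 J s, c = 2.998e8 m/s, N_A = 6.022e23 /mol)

Photon energy at 320 nm: hc/λ = (6.626e-34)(2.998e8)/(320e-9) = 6.208e-19 J.
Energy delivered: (4350 W m⁻²)(14.6e-4 m²)(927 s) = 5887 J.
Photons incident: 5887 / 6.208e-19 = 9.483e21, i.e. 9.483e21/6.022e23 = 0.01575 mol.
Photons absorbed: 0.393 × 0.01575 = 0.006190 mol.
Φ = 0.00408 mol / 0.006190 mol photons = 0.659.

Φ = 0.659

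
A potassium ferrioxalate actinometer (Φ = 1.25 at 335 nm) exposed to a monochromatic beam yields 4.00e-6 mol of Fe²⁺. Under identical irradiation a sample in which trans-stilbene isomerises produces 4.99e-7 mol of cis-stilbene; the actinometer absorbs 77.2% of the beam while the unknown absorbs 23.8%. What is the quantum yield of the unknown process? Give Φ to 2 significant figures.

Photons absorbed by the actinometer: 4.00e-6 / 1.25 = 3.200e-6 mol.
Incident flux: 3.200e-6 / 0.772 = 4.145e-6 einstein.
Absorbed by unknown: 0.238 × 4.145e-6 = 9.865e-7 mol.
Φ(unknown) = 4.99e-7 / 9.865e-7 = 0.51.

Φ = 0.51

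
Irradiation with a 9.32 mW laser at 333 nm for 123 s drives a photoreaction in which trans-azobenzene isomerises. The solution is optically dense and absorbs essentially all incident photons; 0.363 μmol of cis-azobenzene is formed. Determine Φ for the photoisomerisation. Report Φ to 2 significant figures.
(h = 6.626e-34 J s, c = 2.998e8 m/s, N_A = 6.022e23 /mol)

Φ = 0.11

Product: 0.363 μmol = 3.63e-7 mol.
Photon energy at 333 nm: hc/λ = (6.626e-34)(2.998e8)/(333e-9) = 5.965e-19 J.
Energy delivered: (9.32 mW)(123 s) = 1.146 J.
Photons incident: 1.146 / 5.965e-19 = 1.921e18, i.e. 1.921e18/6.022e23 = 3.190e-6 mol.
Φ = 3.63e-7 mol / 3.190e-6 mol photons = 0.11.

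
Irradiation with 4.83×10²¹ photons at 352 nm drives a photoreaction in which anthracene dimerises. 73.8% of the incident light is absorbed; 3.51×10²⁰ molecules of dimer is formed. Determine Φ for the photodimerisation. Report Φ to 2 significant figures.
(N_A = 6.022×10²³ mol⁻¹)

Φ = 0.098

Product: 3.51×10²⁰ / 6.022×10²³ = 5.829×10⁻⁴ mol.
Moles of photons: 4.83×10²¹ / 6.022×10²³ = 0.008021 mol.
Photons absorbed: 0.738 × 0.008021 = 0.005919 mol.
Φ = 5.829×10⁻⁴ mol / 0.005919 mol photons = 0.098.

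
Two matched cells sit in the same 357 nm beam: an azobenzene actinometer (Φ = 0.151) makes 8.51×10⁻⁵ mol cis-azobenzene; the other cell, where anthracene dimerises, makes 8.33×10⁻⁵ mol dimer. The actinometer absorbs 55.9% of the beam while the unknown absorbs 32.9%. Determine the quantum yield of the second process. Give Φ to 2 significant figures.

Φ = 0.25

Photons absorbed by the actinometer: 8.51×10⁻⁵ / 0.151 = 5.636×10⁻⁴ mol.
Incident flux: 5.636×10⁻⁴ / 0.559 = 0.001008 einstein.
Absorbed by unknown: 0.329 × 0.001008 = 3.316×10⁻⁴ mol.
Φ(unknown) = 8.33×10⁻⁵ / 3.316×10⁻⁴ = 0.25.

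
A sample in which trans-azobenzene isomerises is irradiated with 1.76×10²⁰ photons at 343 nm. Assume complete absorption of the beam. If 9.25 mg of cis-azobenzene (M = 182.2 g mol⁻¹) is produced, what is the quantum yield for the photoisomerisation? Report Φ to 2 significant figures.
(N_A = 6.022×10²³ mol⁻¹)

Product: 9.25 mg / 182.2 g mol⁻¹ = 5.077×10⁻⁵ mol.
Moles of photons: 1.76×10²⁰ / 6.022×10²³ = 2.923×10⁻⁴ mol.
Φ = 5.077×10⁻⁵ mol / 2.923×10⁻⁴ mol photons = 0.17.

Φ = 0.17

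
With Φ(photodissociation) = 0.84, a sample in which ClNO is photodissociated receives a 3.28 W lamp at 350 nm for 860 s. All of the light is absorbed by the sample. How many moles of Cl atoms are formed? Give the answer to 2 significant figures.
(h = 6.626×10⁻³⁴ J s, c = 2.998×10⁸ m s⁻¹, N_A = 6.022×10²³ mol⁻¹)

Photon energy at 350 nm: hc/λ = (6.626×10⁻³⁴)(2.998×10⁸)/(350×10⁻⁹) = 5.676×10⁻¹⁹ J.
Energy delivered: (3.28 W)(860 s) = 2821 J.
Photons incident: 2821 / 5.676×10⁻¹⁹ = 4.970×10²¹, i.e. 4.970×10²¹/6.022×10²³ = 0.008253 mol.
Product: Φ × n_abs = 0.84 × 0.008253 = 0.006933 mol.

0.0069 mol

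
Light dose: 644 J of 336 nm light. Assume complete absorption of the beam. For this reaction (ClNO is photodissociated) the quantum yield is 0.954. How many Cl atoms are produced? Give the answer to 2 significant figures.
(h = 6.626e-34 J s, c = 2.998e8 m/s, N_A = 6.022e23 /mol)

1.0e21 atoms

Photon energy at 336 nm: hc/λ = (6.626e-34)(2.998e8)/(336e-9) = 5.912e-19 J.
Photons incident: 644 / 5.912e-19 = 1.089e21, i.e. 1.089e21/6.022e23 = 0.001808 mol.
Product: Φ × n_abs = 0.954 × 0.001808 = 0.001725 mol.
As a count: 0.001725 × 6.022e23 = 1.0e21.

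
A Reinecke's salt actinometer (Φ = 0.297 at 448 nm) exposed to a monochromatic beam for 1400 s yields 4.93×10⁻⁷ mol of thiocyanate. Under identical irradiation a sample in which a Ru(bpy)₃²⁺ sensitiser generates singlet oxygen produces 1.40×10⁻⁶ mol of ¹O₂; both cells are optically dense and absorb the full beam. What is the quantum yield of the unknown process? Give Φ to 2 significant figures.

Φ = 0.84

Photons absorbed by the actinometer: 4.93×10⁻⁷ / 0.297 = 1.660×10⁻⁶ mol.
Φ(unknown) = 1.40×10⁻⁶ / 1.660×10⁻⁶ = 0.84.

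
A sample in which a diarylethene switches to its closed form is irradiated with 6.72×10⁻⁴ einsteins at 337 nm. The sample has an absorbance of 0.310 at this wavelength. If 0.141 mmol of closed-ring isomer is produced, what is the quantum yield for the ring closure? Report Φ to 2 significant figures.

Product: 0.141 mmol = 1.41×10⁻⁴ mol.
Fraction absorbed: 1 − 10^(−0.310) = 0.5102.
Photons absorbed: 0.5102 × 6.72×10⁻⁴ = 3.429×10⁻⁴ mol.
Φ = 1.41×10⁻⁴ mol / 3.429×10⁻⁴ mol photons = 0.41.

Φ = 0.41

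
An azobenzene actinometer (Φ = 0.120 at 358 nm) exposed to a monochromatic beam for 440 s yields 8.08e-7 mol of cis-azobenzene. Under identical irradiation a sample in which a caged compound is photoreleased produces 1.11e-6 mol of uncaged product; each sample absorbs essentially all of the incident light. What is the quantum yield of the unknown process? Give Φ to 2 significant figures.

Φ = 0.16

Photons absorbed by the actinometer: 8.08e-7 / 0.120 = 6.733e-6 mol.
Φ(unknown) = 1.11e-6 / 6.733e-6 = 0.16.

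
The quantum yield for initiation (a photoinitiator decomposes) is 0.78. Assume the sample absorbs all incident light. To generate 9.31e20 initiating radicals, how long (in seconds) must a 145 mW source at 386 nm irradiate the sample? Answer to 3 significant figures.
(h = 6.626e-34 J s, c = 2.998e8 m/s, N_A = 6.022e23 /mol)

Product: 9.31e20 / 6.022e23 = 0.001546 mol.
Photons that must be absorbed: 0.001546 / 0.78 = 0.001982 mol.
Photon energy: hc/λ = 5.146e-19 J; per mole, 3.099e5 J mol⁻¹.
Energy required: 0.001982 × 3.099e5 = 614.2 J.
Time: 614.2 J / 0.145 W = 4240 s.

t ≈ 4240 s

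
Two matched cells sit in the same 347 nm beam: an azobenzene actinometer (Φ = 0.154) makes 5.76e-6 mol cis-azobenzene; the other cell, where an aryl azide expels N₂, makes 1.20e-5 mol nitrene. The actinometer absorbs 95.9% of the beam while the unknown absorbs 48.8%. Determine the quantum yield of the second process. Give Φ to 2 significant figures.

Photons absorbed by the actinometer: 5.76e-6 / 0.154 = 3.740e-5 mol.
Incident flux: 3.740e-5 / 0.959 = 3.900e-5 einstein.
Absorbed by unknown: 0.488 × 3.900e-5 = 1.903e-5 mol.
Φ(unknown) = 1.20e-5 / 1.903e-5 = 0.63.

Φ = 0.63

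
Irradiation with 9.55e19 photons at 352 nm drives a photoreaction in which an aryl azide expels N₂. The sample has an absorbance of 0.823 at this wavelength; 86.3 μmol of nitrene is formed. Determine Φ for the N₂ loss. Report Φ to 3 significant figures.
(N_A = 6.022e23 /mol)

Φ = 0.640

Product: 86.3 μmol = 8.63e-5 mol.
Moles of photons: 9.55e19 / 6.022e23 = 1.586e-4 mol.
Fraction absorbed: 1 − 10^(−0.823) = 0.8497.
Photons absorbed: 0.8497 × 1.586e-4 = 1.348e-4 mol.
Φ = 8.63e-5 mol / 1.348e-4 mol photons = 0.640.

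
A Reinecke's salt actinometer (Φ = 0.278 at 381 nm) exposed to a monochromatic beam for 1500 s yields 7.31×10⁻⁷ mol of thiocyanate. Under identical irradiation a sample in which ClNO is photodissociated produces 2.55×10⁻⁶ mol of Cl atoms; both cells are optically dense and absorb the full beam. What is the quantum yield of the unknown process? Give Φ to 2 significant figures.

Φ = 0.97

Photons absorbed by the actinometer: 7.31×10⁻⁷ / 0.278 = 2.629×10⁻⁶ mol.
Φ(unknown) = 2.55×10⁻⁶ / 2.629×10⁻⁶ = 0.97.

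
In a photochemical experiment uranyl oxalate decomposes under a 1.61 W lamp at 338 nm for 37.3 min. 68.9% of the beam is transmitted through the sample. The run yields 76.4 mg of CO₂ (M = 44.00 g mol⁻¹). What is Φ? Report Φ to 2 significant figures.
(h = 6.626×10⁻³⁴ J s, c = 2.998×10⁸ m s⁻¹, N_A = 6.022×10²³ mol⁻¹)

Product: 76.4 mg / 44.00 g mol⁻¹ = 0.001736 mol.
Photon energy at 338 nm: hc/λ = (6.626×10⁻³⁴)(2.998×10⁸)/(338×10⁻⁹) = 5.877×10⁻¹⁹ J.
Energy delivered: (1.61 W)(2238 s) = 3603 J.
Photons incident: 3603 / 5.877×10⁻¹⁹ = 6.131×10²¹, i.e. 6.131×10²¹/6.022×10²³ = 0.01018 mol.
Fraction absorbed: 1 − 68.9/100 = 0.3110.
Photons absorbed: 0.3110 × 0.01018 = 0.003166 mol.
Φ = 0.001736 mol / 0.003166 mol photons = 0.55.

Φ = 0.55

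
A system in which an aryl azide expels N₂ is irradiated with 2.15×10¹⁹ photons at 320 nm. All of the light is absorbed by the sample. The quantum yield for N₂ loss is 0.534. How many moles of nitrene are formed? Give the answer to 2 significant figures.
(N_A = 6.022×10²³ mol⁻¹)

1.9×10⁻⁵ mol

Moles of photons: 2.15×10¹⁹ / 6.022×10²³ = 3.570×10⁻⁵ mol.
Product: Φ × n_abs = 0.534 × 3.570×10⁻⁵ = 1.906×10⁻⁵ mol.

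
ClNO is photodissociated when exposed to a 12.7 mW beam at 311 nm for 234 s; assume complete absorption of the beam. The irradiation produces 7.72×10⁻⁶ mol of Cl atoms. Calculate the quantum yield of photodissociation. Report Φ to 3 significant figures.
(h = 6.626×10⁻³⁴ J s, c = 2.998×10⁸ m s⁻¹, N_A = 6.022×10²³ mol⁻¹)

Photon energy at 311 nm: hc/λ = (6.626×10⁻³⁴)(2.998×10⁸)/(311×10⁻⁹) = 6.387×10⁻¹⁹ J.
Energy delivered: (12.7 mW)(234 s) = 2.972 J.
Photons incident: 2.972 / 6.387×10⁻¹⁹ = 4.653×10¹⁸, i.e. 4.653×10¹⁸/6.022×10²³ = 7.727×10⁻⁶ mol.
Φ = 7.72×10⁻⁶ mol / 7.727×10⁻⁶ mol photons = 0.999.

Φ = 0.999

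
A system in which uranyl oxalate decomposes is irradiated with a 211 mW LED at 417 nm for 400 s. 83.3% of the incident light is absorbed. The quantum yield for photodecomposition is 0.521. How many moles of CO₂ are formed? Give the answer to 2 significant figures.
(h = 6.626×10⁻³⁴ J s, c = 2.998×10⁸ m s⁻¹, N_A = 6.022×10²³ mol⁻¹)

1.3×10⁻⁴ mol

Photon energy at 417 nm: hc/λ = (6.626×10⁻³⁴)(2.998×10⁸)/(417×10⁻⁹) = 4.764×10⁻¹⁹ J.
Energy delivered: (211 mW)(400 s) = 84.40 J.
Photons incident: 84.40 / 4.764×10⁻¹⁹ = 1.772×10²⁰, i.e. 1.772×10²⁰/6.022×10²³ = 2.943×10⁻⁴ mol.
Photons absorbed: 0.833 × 2.943×10⁻⁴ = 2.452×10⁻⁴ mol.
Product: Φ × n_abs = 0.521 × 2.452×10⁻⁴ = 1.277×10⁻⁴ mol.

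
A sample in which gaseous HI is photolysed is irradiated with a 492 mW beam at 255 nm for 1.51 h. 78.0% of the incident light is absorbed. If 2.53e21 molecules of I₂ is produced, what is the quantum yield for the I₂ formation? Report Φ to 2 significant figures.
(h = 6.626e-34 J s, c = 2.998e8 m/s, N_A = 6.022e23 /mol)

Φ = 0.94

Product: 2.53e21 / 6.022e23 = 0.004201 mol.
Photon energy at 255 nm: hc/λ = (6.626e-34)(2.998e8)/(255e-9) = 7.790e-19 J.
Energy delivered: (492 mW)(5436 s) = 2675 J.
Photons incident: 2675 / 7.790e-19 = 3.434e21, i.e. 3.434e21/6.022e23 = 0.005702 mol.
Photons absorbed: 0.780 × 0.005702 = 0.004448 mol.
Φ = 0.004201 mol / 0.004448 mol photons = 0.94.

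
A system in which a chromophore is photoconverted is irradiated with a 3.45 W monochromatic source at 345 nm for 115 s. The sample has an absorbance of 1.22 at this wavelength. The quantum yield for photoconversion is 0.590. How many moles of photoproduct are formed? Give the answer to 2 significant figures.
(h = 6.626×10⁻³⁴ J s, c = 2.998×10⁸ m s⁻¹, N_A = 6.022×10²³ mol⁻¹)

Photon energy at 345 nm: hc/λ = (6.626×10⁻³⁴)(2.998×10⁸)/(345×10⁻⁹) = 5.758×10⁻¹⁹ J.
Energy delivered: (3.45 W)(115 s) = 396.8 J.
Photons incident: 396.8 / 5.758×10⁻¹⁹ = 6.891×10²⁰, i.e. 6.891×10²⁰/6.022×10²³ = 0.001144 mol.
Fraction absorbed: 1 − 10^(−1.22) = 0.9397.
Photons absorbed: 0.9397 × 0.001144 = 0.001075 mol.
Product: Φ × n_abs = 0.590 × 0.001075 = 6.342×10⁻⁴ mol.

6.3×10⁻⁴ mol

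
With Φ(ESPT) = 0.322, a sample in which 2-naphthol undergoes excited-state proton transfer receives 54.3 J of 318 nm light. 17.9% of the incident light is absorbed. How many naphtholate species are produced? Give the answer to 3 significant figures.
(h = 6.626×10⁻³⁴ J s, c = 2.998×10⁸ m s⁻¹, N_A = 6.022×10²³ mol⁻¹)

Photon energy at 318 nm: hc/λ = (6.626×10⁻³⁴)(2.998×10⁸)/(318×10⁻⁹) = 6.247×10⁻¹⁹ J.
Photons incident: 54.3 / 6.247×10⁻¹⁹ = 8.692×10¹⁹, i.e. 8.692×10¹⁹/6.022×10²³ = 1.443×10⁻⁴ mol.
Photons absorbed: 0.179 × 1.443×10⁻⁴ = 2.583×10⁻⁵ mol.
Product: Φ × n_abs = 0.322 × 2.583×10⁻⁵ = 8.317×10⁻⁶ mol.
As a count: 8.317×10⁻⁶ × 6.022×10²³ = 5.01×10¹⁸.

5.01×10¹⁸ species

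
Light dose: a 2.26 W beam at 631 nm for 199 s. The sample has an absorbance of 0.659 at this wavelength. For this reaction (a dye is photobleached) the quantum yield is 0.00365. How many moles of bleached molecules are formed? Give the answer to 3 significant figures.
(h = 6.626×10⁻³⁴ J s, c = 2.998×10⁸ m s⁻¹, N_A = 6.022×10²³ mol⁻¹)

Photon energy at 631 nm: hc/λ = (6.626×10⁻³⁴)(2.998×10⁸)/(631×10⁻⁹) = 3.148×10⁻¹⁹ J.
Energy delivered: (2.26 W)(199 s) = 449.7 J.
Photons incident: 449.7 / 3.148×10⁻¹⁹ = 1.429×10²¹, i.e. 1.429×10²¹/6.022×10²³ = 0.002373 mol.
Fraction absorbed: 1 − 10^(−0.659) = 0.7807.
Photons absorbed: 0.7807 × 0.002373 = 0.001853 mol.
Product: Φ × n_abs = 0.00365 × 0.001853 = 6.763×10⁻⁶ mol.

6.76×10⁻⁶ mol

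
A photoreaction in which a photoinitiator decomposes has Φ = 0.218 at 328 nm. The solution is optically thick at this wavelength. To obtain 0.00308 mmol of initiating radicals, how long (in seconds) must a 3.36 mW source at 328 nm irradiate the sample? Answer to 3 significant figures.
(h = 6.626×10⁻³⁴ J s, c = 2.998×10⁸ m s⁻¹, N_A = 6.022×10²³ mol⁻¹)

t ≈ 1530 s

Product: 0.00308 mmol = 3.08×10⁻⁶ mol.
Photons that must be absorbed: 3.08×10⁻⁶ / 0.218 = 1.413×10⁻⁵ mol.
Photon energy: hc/λ = 6.056×10⁻¹⁹ J; per mole, 3.647×10⁵ J mol⁻¹.
Energy required: 1.413×10⁻⁵ × 3.647×10⁵ = 5.153 J.
Time: 5.153 J / 0.00336 W = 1530 s.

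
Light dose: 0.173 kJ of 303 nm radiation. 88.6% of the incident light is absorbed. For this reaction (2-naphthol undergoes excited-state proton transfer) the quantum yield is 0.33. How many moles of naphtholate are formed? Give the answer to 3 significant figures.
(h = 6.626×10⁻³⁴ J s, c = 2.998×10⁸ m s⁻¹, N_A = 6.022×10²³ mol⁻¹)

Photon energy at 303 nm: hc/λ = (6.626×10⁻³⁴)(2.998×10⁸)/(303×10⁻⁹) = 6.556×10⁻¹⁹ J.
Incident energy: 0.173 kJ = 173 J.
Photons incident: 173 / 6.556×10⁻¹⁹ = 2.639×10²⁰, i.e. 2.639×10²⁰/6.022×10²³ = 4.382×10⁻⁴ mol.
Photons absorbed: 0.886 × 4.382×10⁻⁴ = 3.882×10⁻⁴ mol.
Product: Φ × n_abs = 0.33 × 3.882×10⁻⁴ = 1.281×10⁻⁴ mol.

1.28×10⁻⁴ mol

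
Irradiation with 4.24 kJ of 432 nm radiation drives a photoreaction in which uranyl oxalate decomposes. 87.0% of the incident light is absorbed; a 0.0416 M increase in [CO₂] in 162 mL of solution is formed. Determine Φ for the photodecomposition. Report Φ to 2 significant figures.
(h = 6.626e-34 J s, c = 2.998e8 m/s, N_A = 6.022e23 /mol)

Product: (0.0416 M)(0.162 L) = 0.006739 mol.
Photon energy at 432 nm: hc/λ = (6.626e-34)(2.998e8)/(432e-9) = 4.598e-19 J.
Incident energy: 4.24 kJ = 4240 J.
Photons incident: 4240 / 4.598e-19 = 9.221e21, i.e. 9.221e21/6.022e23 = 0.01531 mol.
Photons absorbed: 0.870 × 0.01531 = 0.01332 mol.
Φ = 0.006739 mol / 0.01332 mol photons = 0.51.

Φ = 0.51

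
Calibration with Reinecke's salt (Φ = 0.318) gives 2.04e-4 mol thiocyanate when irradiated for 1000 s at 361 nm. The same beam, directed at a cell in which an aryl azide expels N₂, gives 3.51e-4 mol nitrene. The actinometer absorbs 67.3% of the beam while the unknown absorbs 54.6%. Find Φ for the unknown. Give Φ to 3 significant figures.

Φ = 0.674

Photons absorbed by the actinometer: 2.04e-4 / 0.318 = 6.415e-4 mol.
Incident flux: 6.415e-4 / 0.673 = 9.532e-4 einstein.
Absorbed by unknown: 0.546 × 9.532e-4 = 5.204e-4 mol.
Φ(unknown) = 3.51e-4 / 5.204e-4 = 0.674.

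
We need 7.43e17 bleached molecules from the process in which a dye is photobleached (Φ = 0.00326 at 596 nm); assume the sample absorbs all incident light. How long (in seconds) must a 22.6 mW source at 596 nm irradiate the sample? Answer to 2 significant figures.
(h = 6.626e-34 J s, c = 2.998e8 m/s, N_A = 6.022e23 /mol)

t ≈ 3400 s

Product: 7.43e17 / 6.022e23 = 1.234e-6 mol.
Photons that must be absorbed: 1.234e-6 / 0.00326 = 3.785e-4 mol.
Photon energy: hc/λ = 3.333e-19 J; per mole, 2.007e5 J mol⁻¹.
Energy required: 3.785e-4 × 2.007e5 = 75.96 J.
Time: 75.96 J / 0.0226 W = 3400 s.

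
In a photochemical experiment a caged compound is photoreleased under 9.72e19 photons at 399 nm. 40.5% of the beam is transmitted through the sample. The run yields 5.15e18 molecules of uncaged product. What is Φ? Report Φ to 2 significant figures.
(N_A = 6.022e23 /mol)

Φ = 0.089

Product: 5.15e18 / 6.022e23 = 8.552e-6 mol.
Moles of photons: 9.72e19 / 6.022e23 = 1.614e-4 mol.
Fraction absorbed: 1 − 40.5/100 = 0.5950.
Photons absorbed: 0.5950 × 1.614e-4 = 9.603e-5 mol.
Φ = 8.552e-6 mol / 9.603e-5 mol photons = 0.089.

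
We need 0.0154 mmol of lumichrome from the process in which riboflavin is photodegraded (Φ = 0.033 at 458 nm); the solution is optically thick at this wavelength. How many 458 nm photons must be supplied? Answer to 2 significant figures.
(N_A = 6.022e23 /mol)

2.8e20 photons

Product: 0.0154 mmol = 1.54e-5 mol.
Photons that must be absorbed: 1.54e-5 / 0.033 = 4.667e-4 mol.
Photon count: 4.667e-4 × 6.022e23 = 2.8e20.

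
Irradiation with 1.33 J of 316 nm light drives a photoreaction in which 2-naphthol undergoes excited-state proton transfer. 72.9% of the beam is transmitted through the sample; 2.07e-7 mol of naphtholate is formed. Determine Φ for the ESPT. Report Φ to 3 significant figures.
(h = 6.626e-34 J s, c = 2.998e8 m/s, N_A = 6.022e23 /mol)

Φ = 0.217

Photon energy at 316 nm: hc/λ = (6.626e-34)(2.998e8)/(316e-9) = 6.286e-19 J.
Photons incident: 1.33 / 6.286e-19 = 2.116e18, i.e. 2.116e18/6.022e23 = 3.514e-6 mol.
Fraction absorbed: 1 − 72.9/100 = 0.2710.
Photons absorbed: 0.2710 × 3.514e-6 = 9.523e-7 mol.
Φ = 2.07e-7 mol / 9.523e-7 mol photons = 0.217.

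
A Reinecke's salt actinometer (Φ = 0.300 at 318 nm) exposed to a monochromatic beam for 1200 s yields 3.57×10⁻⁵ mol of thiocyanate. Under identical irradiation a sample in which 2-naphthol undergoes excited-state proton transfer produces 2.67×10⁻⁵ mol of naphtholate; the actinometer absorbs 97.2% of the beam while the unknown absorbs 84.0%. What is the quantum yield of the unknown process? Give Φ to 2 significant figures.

Φ = 0.26

Photons absorbed by the actinometer: 3.57×10⁻⁵ / 0.300 = 1.190×10⁻⁴ mol.
Incident flux: 1.190×10⁻⁴ / 0.972 = 1.224×10⁻⁴ einstein.
Absorbed by unknown: 0.840 × 1.224×10⁻⁴ = 1.028×10⁻⁴ mol.
Φ(unknown) = 2.67×10⁻⁵ / 1.028×10⁻⁴ = 0.26.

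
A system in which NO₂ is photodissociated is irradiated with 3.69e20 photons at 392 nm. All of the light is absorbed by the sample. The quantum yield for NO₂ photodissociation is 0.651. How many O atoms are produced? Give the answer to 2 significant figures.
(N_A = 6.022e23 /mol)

2.4e20 atoms

Moles of photons: 3.69e20 / 6.022e23 = 6.128e-4 mol.
Product: Φ × n_abs = 0.651 × 6.128e-4 = 3.989e-4 mol.
As a count: 3.989e-4 × 6.022e23 = 2.4e20.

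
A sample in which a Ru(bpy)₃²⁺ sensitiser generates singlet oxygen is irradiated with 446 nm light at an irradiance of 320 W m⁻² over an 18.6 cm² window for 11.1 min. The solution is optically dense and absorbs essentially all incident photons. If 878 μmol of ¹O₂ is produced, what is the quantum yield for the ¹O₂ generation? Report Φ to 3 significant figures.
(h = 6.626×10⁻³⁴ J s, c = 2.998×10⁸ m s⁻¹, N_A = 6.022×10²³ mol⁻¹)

Product: 878 μmol = 8.78×10⁻⁴ mol.
Photon energy at 446 nm: hc/λ = (6.626×10⁻³⁴)(2.998×10⁸)/(446×10⁻⁹) = 4.454×10⁻¹⁹ J.
Energy delivered: (320 W m⁻²)(18.6×10⁻⁴ m²)(666 s) = 396.4 J.
Photons incident: 396.4 / 4.454×10⁻¹⁹ = 8.900×10²⁰, i.e. 8.900×10²⁰/6.022×10²³ = 0.001478 mol.
Φ = 8.78×10⁻⁴ mol / 0.001478 mol photons = 0.594.

Φ = 0.594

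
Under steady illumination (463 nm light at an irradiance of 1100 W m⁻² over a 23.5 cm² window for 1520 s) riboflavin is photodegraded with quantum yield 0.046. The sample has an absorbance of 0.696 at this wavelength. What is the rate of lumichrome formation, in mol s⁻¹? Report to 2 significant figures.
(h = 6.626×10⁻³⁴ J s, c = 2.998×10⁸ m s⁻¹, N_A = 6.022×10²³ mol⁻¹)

3.7×10⁻⁷ mol s⁻¹

Photon energy at 463 nm: hc/λ = (6.626×10⁻³⁴)(2.998×10⁸)/(463×10⁻⁹) = 4.290×10⁻¹⁹ J.
Energy delivered: (1100 W m⁻²)(23.5×10⁻⁴ m²)(1520 s) = 3929 J.
Photons incident: 3929 / 4.290×10⁻¹⁹ = 9.159×10²¹, i.e. 9.159×10²¹/6.022×10²³ = 0.01521 mol.
Fraction absorbed: 1 − 10^(−0.696) = 0.7986.
Photons absorbed: 0.7986 × 0.01521 = 0.01215 mol.
Product formed: 0.046 × 0.01215 = 5.589×10⁻⁴ mol.
Rate: 5.589×10⁻⁴ / 1520 s = 3.7×10⁻⁷ mol s⁻¹.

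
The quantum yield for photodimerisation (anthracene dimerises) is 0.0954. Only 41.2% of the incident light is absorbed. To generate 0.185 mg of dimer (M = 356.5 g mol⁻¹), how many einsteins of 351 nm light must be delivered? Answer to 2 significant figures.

Product: 0.185 mg / 356.5 g mol⁻¹ = 5.189×10⁻⁷ mol.
Photons that must be absorbed: 5.189×10⁻⁷ / 0.0954 = 5.439×10⁻⁶ mol.
Incident photons needed: 5.439×10⁻⁶ / 0.412 = 1.320×10⁻⁵ mol.

1.3×10⁻⁵ einstein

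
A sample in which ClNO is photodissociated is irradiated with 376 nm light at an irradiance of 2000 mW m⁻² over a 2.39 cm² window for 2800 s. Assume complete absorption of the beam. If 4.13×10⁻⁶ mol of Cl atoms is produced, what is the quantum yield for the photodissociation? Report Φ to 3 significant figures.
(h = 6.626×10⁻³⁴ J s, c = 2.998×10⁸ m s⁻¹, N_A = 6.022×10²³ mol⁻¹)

Photon energy at 376 nm: hc/λ = (6.626×10⁻³⁴)(2.998×10⁸)/(376×10⁻⁹) = 5.283×10⁻¹⁹ J.
Energy delivered: (2000 mW m⁻²)(2.39×10⁻⁴ m²)(2800 s) = 1.338 J.
Photons incident: 1.338 / 5.283×10⁻¹⁹ = 2.533×10¹⁸, i.e. 2.533×10¹⁸/6.022×10²³ = 4.206×10⁻⁶ mol.
Φ = 4.13×10⁻⁶ mol / 4.206×10⁻⁶ mol photons = 0.982.

Φ = 0.982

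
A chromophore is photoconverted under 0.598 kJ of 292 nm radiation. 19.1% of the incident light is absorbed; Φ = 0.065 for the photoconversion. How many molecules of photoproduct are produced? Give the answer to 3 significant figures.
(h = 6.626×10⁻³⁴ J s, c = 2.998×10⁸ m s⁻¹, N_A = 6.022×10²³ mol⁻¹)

1.09×10¹⁹ molecules

Photon energy at 292 nm: hc/λ = (6.626×10⁻³⁴)(2.998×10⁸)/(292×10⁻⁹) = 6.803×10⁻¹⁹ J.
Incident energy: 0.598 kJ = 598 J.
Photons incident: 598 / 6.803×10⁻¹⁹ = 8.790×10²⁰, i.e. 8.790×10²⁰/6.022×10²³ = 0.001460 mol.
Photons absorbed: 0.191 × 0.001460 = 2.789×10⁻⁴ mol.
Product: Φ × n_abs = 0.065 × 2.789×10⁻⁴ = 1.813×10⁻⁵ mol.
As a count: 1.813×10⁻⁵ × 6.022×10²³ = 1.09×10¹⁹.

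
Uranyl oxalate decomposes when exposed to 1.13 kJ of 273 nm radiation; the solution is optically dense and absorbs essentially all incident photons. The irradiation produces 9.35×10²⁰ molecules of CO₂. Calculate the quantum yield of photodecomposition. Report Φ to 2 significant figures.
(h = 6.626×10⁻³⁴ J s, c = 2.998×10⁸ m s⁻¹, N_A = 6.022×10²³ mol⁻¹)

Φ = 0.60

Product: 9.35×10²⁰ / 6.022×10²³ = 0.001553 mol.
Photon energy at 273 nm: hc/λ = (6.626×10⁻³⁴)(2.998×10⁸)/(273×10⁻⁹) = 7.276×10⁻¹⁹ J.
Incident energy: 1.13 kJ = 1130 J.
Photons incident: 1130 / 7.276×10⁻¹⁹ = 1.553×10²¹, i.e. 1.553×10²¹/6.022×10²³ = 0.002579 mol.
Φ = 0.001553 mol / 0.002579 mol photons = 0.60.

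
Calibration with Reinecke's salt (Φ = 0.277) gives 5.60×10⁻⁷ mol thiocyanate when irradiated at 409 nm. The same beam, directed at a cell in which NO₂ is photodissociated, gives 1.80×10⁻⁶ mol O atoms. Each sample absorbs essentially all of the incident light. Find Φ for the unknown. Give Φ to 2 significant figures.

Photons absorbed by the actinometer: 5.60×10⁻⁷ / 0.277 = 2.022×10⁻⁶ mol.
Φ(unknown) = 1.80×10⁻⁶ / 2.022×10⁻⁶ = 0.89.

Φ = 0.89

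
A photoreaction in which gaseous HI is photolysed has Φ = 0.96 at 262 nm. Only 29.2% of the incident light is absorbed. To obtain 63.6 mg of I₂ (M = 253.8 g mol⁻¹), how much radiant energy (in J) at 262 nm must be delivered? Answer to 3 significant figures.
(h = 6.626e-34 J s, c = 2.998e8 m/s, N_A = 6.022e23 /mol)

408 J

Product: 63.6 mg / 253.8 g mol⁻¹ = 2.506e-4 mol.
Photons that must be absorbed: 2.506e-4 / 0.96 = 2.610e-4 mol.
Incident photons needed: 2.610e-4 / 0.292 = 8.938e-4 mol.
Photon energy: hc/λ = 7.582e-19 J; per mole, 4.566e5 J mol⁻¹.
Energy required: 8.938e-4 × 4.566e5 = 408 J.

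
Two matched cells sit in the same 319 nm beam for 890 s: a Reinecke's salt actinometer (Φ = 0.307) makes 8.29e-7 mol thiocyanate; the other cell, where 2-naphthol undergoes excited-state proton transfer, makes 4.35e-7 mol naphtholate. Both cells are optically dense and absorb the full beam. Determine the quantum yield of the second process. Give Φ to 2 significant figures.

Photons absorbed by the actinometer: 8.29e-7 / 0.307 = 2.700e-6 mol.
Φ(unknown) = 4.35e-7 / 2.700e-6 = 0.16.

Φ = 0.16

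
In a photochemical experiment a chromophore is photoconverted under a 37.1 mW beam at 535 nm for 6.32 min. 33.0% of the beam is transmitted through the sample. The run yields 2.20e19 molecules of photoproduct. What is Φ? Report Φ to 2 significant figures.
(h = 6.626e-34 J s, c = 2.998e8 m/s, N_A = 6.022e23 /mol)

Product: 2.20e19 / 6.022e23 = 3.653e-5 mol.
Photon energy at 535 nm: hc/λ = (6.626e-34)(2.998e8)/(535e-9) = 3.713e-19 J.
Energy delivered: (37.1 mW)(379.2 s) = 14.07 J.
Photons incident: 14.07 / 3.713e-19 = 3.789e19, i.e. 3.789e19/6.022e23 = 6.292e-5 mol.
Fraction absorbed: 1 − 33.0/100 = 0.6700.
Photons absorbed: 0.6700 × 6.292e-5 = 4.216e-5 mol.
Φ = 3.653e-5 mol / 4.216e-5 mol photons = 0.87.

Φ = 0.87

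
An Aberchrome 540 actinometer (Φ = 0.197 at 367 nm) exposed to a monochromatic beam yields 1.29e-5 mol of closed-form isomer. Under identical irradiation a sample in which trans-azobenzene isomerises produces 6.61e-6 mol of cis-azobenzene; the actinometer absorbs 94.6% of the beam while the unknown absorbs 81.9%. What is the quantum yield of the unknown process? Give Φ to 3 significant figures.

Φ = 0.117

Photons absorbed by the actinometer: 1.29e-5 / 0.197 = 6.548e-5 mol.
Incident flux: 6.548e-5 / 0.946 = 6.922e-5 einstein.
Absorbed by unknown: 0.819 × 6.922e-5 = 5.669e-5 mol.
Φ(unknown) = 6.61e-6 / 5.669e-5 = 0.117.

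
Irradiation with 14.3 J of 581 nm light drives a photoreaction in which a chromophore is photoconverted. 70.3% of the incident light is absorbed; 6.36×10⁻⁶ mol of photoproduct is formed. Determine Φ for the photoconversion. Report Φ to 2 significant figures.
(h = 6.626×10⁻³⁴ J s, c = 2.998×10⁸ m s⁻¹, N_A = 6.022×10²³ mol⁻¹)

Φ = 0.13

Photon energy at 581 nm: hc/λ = (6.626×10⁻³⁴)(2.998×10⁸)/(581×10⁻⁹) = 3.419×10⁻¹⁹ J.
Photons incident: 14.3 / 3.419×10⁻¹⁹ = 4.183×10¹⁹, i.e. 4.183×10¹⁹/6.022×10²³ = 6.946×10⁻⁵ mol.
Photons absorbed: 0.703 × 6.946×10⁻⁵ = 4.883×10⁻⁵ mol.
Φ = 6.36×10⁻⁶ mol / 4.883×10⁻⁵ mol photons = 0.13.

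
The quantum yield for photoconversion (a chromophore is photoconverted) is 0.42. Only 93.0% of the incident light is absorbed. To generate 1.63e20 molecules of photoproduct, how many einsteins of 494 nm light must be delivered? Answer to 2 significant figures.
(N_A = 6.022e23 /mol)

Product: 1.63e20 / 6.022e23 = 2.707e-4 mol.
Photons that must be absorbed: 2.707e-4 / 0.42 = 6.445e-4 mol.
Incident photons needed: 6.445e-4 / 0.930 = 6.930e-4 mol.

6.9e-4 einstein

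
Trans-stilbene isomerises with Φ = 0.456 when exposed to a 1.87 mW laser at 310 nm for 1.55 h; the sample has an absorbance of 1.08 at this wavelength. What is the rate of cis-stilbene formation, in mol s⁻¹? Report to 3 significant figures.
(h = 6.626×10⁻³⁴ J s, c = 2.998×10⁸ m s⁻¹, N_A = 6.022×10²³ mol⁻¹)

2.03×10⁻⁹ mol s⁻¹

Photon energy at 310 nm: hc/λ = (6.626×10⁻³⁴)(2.998×10⁸)/(310×10⁻⁹) = 6.408×10⁻¹⁹ J.
Energy delivered: (1.87 mW)(5580 s) = 10.43 J.
Photons incident: 10.43 / 6.408×10⁻¹⁹ = 1.628×10¹⁹, i.e. 1.628×10¹⁹/6.022×10²³ = 2.703×10⁻⁵ mol.
Fraction absorbed: 1 − 10^(−1.08) = 0.9168.
Photons absorbed: 0.9168 × 2.703×10⁻⁵ = 2.478×10⁻⁵ mol.
Product formed: 0.456 × 2.478×10⁻⁵ = 1.130×10⁻⁵ mol.
Rate: 1.130×10⁻⁵ / 5580 s = 2.03×10⁻⁹ mol s⁻¹.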